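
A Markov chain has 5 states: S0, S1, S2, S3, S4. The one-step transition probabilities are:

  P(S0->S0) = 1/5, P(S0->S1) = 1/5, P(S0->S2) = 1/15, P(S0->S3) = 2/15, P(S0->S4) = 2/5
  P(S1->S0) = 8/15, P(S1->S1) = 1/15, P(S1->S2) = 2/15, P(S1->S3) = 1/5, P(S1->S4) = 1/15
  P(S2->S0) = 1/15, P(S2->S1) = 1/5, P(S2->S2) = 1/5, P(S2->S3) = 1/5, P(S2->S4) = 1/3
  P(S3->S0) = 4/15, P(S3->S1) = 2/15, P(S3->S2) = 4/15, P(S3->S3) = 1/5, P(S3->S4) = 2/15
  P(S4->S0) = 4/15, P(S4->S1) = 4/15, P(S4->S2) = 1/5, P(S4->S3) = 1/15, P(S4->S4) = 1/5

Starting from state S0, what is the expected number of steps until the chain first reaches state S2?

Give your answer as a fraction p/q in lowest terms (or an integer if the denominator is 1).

Let h_i = expected steps to first reach S2 from state i.
Boundary: h_S2 = 0.
First-step equations for the other states:
  h_S0 = 1 + 1/5*h_S0 + 1/5*h_S1 + 1/15*h_S2 + 2/15*h_S3 + 2/5*h_S4
  h_S1 = 1 + 8/15*h_S0 + 1/15*h_S1 + 2/15*h_S2 + 1/5*h_S3 + 1/15*h_S4
  h_S3 = 1 + 4/15*h_S0 + 2/15*h_S1 + 4/15*h_S2 + 1/5*h_S3 + 2/15*h_S4
  h_S4 = 1 + 4/15*h_S0 + 4/15*h_S1 + 1/5*h_S2 + 1/15*h_S3 + 1/5*h_S4

Substituting h_S2 = 0 and rearranging gives the linear system (I - Q) h = 1:
  [4/5, -1/5, -2/15, -2/5] . (h_S0, h_S1, h_S3, h_S4) = 1
  [-8/15, 14/15, -1/5, -1/15] . (h_S0, h_S1, h_S3, h_S4) = 1
  [-4/15, -2/15, 4/5, -2/15] . (h_S0, h_S1, h_S3, h_S4) = 1
  [-4/15, -4/15, -1/15, 4/5] . (h_S0, h_S1, h_S3, h_S4) = 1

Solving yields:
  h_S0 = 4313/604
  h_S1 = 1036/151
  h_S3 = 882/151
  h_S4 = 967/151

Starting state is S0, so the expected hitting time is h_S0 = 4313/604.

Answer: 4313/604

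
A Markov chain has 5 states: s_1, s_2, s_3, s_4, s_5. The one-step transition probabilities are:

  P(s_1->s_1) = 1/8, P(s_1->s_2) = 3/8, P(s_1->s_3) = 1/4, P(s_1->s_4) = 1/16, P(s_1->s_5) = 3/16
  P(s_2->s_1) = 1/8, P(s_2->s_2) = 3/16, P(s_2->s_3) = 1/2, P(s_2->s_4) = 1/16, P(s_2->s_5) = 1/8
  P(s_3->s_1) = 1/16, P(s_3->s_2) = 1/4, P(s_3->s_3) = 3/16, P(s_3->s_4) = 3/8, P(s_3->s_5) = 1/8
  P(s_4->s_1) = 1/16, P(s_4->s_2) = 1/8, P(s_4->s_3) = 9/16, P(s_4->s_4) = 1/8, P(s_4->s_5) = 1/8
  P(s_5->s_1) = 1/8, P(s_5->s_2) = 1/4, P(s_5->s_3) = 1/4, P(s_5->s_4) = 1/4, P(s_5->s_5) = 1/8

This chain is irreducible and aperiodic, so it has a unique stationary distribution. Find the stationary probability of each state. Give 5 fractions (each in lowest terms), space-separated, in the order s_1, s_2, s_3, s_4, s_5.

The stationary distribution satisfies pi = pi * P, i.e.:
  pi_s_1 = 1/8*pi_s_1 + 1/8*pi_s_2 + 1/16*pi_s_3 + 1/16*pi_s_4 + 1/8*pi_s_5
  pi_s_2 = 3/8*pi_s_1 + 3/16*pi_s_2 + 1/4*pi_s_3 + 1/8*pi_s_4 + 1/4*pi_s_5
  pi_s_3 = 1/4*pi_s_1 + 1/2*pi_s_2 + 3/16*pi_s_3 + 9/16*pi_s_4 + 1/4*pi_s_5
  pi_s_4 = 1/16*pi_s_1 + 1/16*pi_s_2 + 3/8*pi_s_3 + 1/8*pi_s_4 + 1/4*pi_s_5
  pi_s_5 = 3/16*pi_s_1 + 1/8*pi_s_2 + 1/8*pi_s_3 + 1/8*pi_s_4 + 1/8*pi_s_5
with normalization: pi_s_1 + pi_s_2 + pi_s_3 + pi_s_4 + pi_s_5 = 1.

Using the first 4 balance equations plus normalization, the linear system A*pi = b is:
  [-7/8, 1/8, 1/16, 1/16, 1/8] . pi = 0
  [3/8, -13/16, 1/4, 1/8, 1/4] . pi = 0
  [1/4, 1/2, -13/16, 9/16, 1/4] . pi = 0
  [1/16, 1/16, 3/8, -7/8, 1/4] . pi = 0
  [1, 1, 1, 1, 1] . pi = 1

Solving yields:
  pi_s_1 = 3518/39033
  pi_s_2 = 8638/39033
  pi_s_3 = 1513/4337
  pi_s_4 = 8161/39033
  pi_s_5 = 5099/39033

Verification (pi * P):
  3518/39033*1/8 + 8638/39033*1/8 + 1513/4337*1/16 + 8161/39033*1/16 + 5099/39033*1/8 = 3518/39033 = pi_s_1  (ok)
  3518/39033*3/8 + 8638/39033*3/16 + 1513/4337*1/4 + 8161/39033*1/8 + 5099/39033*1/4 = 8638/39033 = pi_s_2  (ok)
  3518/39033*1/4 + 8638/39033*1/2 + 1513/4337*3/16 + 8161/39033*9/16 + 5099/39033*1/4 = 1513/4337 = pi_s_3  (ok)
  3518/39033*1/16 + 8638/39033*1/16 + 1513/4337*3/8 + 8161/39033*1/8 + 5099/39033*1/4 = 8161/39033 = pi_s_4  (ok)
  3518/39033*3/16 + 8638/39033*1/8 + 1513/4337*1/8 + 8161/39033*1/8 + 5099/39033*1/8 = 5099/39033 = pi_s_5  (ok)

Answer: 3518/39033 8638/39033 1513/4337 8161/39033 5099/39033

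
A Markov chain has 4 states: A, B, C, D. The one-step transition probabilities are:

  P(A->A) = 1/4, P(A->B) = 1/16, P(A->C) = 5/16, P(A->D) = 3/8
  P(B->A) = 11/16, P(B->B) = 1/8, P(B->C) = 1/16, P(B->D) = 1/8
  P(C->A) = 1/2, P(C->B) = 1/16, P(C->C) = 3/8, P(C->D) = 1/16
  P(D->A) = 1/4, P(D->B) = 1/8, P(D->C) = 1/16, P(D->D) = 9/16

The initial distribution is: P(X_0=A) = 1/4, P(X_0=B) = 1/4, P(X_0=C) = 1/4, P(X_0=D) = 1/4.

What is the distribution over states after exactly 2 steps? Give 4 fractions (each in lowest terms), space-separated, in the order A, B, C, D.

Answer: 175/512 11/128 237/1024 349/1024

Derivation:
Propagating the distribution step by step (d_{t+1} = d_t * P):
d_0 = (A=1/4, B=1/4, C=1/4, D=1/4)
  d_1[A] = 1/4*1/4 + 1/4*11/16 + 1/4*1/2 + 1/4*1/4 = 27/64
  d_1[B] = 1/4*1/16 + 1/4*1/8 + 1/4*1/16 + 1/4*1/8 = 3/32
  d_1[C] = 1/4*5/16 + 1/4*1/16 + 1/4*3/8 + 1/4*1/16 = 13/64
  d_1[D] = 1/4*3/8 + 1/4*1/8 + 1/4*1/16 + 1/4*9/16 = 9/32
d_1 = (A=27/64, B=3/32, C=13/64, D=9/32)
  d_2[A] = 27/64*1/4 + 3/32*11/16 + 13/64*1/2 + 9/32*1/4 = 175/512
  d_2[B] = 27/64*1/16 + 3/32*1/8 + 13/64*1/16 + 9/32*1/8 = 11/128
  d_2[C] = 27/64*5/16 + 3/32*1/16 + 13/64*3/8 + 9/32*1/16 = 237/1024
  d_2[D] = 27/64*3/8 + 3/32*1/8 + 13/64*1/16 + 9/32*9/16 = 349/1024
d_2 = (A=175/512, B=11/128, C=237/1024, D=349/1024)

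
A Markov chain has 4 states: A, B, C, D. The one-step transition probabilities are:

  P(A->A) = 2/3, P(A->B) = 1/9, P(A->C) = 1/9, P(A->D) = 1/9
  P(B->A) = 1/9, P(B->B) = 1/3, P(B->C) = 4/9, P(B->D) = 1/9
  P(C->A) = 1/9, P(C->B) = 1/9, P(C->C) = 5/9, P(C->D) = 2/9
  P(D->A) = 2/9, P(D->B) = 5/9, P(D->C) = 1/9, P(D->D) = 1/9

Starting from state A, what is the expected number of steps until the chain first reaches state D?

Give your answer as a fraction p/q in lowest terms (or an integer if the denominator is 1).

Answer: 7

Derivation:
Let h_i = expected steps to first reach D from state i.
Boundary: h_D = 0.
First-step equations for the other states:
  h_A = 1 + 2/3*h_A + 1/9*h_B + 1/9*h_C + 1/9*h_D
  h_B = 1 + 1/9*h_A + 1/3*h_B + 4/9*h_C + 1/9*h_D
  h_C = 1 + 1/9*h_A + 1/9*h_B + 5/9*h_C + 2/9*h_D

Substituting h_D = 0 and rearranging gives the linear system (I - Q) h = 1:
  [1/3, -1/9, -1/9] . (h_A, h_B, h_C) = 1
  [-1/9, 2/3, -4/9] . (h_A, h_B, h_C) = 1
  [-1/9, -1/9, 4/9] . (h_A, h_B, h_C) = 1

Solving yields:
  h_A = 7
  h_B = 32/5
  h_C = 28/5

Starting state is A, so the expected hitting time is h_A = 7.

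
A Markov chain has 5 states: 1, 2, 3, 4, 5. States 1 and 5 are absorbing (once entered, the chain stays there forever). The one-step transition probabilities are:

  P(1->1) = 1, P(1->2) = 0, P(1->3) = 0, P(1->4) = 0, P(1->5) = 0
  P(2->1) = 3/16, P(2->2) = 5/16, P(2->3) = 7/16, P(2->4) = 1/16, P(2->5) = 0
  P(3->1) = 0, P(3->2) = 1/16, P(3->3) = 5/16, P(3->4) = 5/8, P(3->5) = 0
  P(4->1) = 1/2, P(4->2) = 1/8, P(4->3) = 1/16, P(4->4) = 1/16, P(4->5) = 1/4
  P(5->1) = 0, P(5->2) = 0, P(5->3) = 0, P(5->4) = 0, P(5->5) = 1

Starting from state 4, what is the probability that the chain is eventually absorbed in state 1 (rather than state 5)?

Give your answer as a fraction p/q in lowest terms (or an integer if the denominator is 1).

Let a_i = P(absorbed in 1 | start in state i).
Boundary conditions: a_1 = 1, a_5 = 0.
For each transient state i, a_i = sum_j P(i->j) * a_j:
  a_2 = 3/16*a_1 + 5/16*a_2 + 7/16*a_3 + 1/16*a_4 + 0*a_5
  a_3 = 0*a_1 + 1/16*a_2 + 5/16*a_3 + 5/8*a_4 + 0*a_5
  a_4 = 1/2*a_1 + 1/8*a_2 + 1/16*a_3 + 1/16*a_4 + 1/4*a_5

Substituting a_1 = 1 and a_5 = 0, rearrange to (I - Q) a = r where r[i] = P(i -> 1):
  [11/16, -7/16, -1/16] . (a_2, a_3, a_4) = 3/16
  [-1/16, 11/16, -5/8] . (a_2, a_3, a_4) = 0
  [-1/8, -1/16, 15/16] . (a_2, a_3, a_4) = 1/2

Solving yields:
  a_2 = 371/479
  a_3 = 331/479
  a_4 = 327/479

Starting state is 4, so the absorption probability is a_4 = 327/479.

Answer: 327/479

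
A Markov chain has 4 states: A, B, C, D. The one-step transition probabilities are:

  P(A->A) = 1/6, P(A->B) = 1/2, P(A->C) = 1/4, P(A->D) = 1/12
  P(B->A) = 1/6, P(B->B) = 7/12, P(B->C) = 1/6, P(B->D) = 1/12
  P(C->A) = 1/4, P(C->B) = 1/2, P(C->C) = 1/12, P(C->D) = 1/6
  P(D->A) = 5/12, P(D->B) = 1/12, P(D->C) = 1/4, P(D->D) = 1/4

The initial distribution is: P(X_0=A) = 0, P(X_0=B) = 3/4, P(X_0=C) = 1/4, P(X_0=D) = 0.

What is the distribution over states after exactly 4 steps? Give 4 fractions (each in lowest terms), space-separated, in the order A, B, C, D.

Propagating the distribution step by step (d_{t+1} = d_t * P):
d_0 = (A=0, B=3/4, C=1/4, D=0)
  d_1[A] = 0*1/6 + 3/4*1/6 + 1/4*1/4 + 0*5/12 = 3/16
  d_1[B] = 0*1/2 + 3/4*7/12 + 1/4*1/2 + 0*1/12 = 9/16
  d_1[C] = 0*1/4 + 3/4*1/6 + 1/4*1/12 + 0*1/4 = 7/48
  d_1[D] = 0*1/12 + 3/4*1/12 + 1/4*1/6 + 0*1/4 = 5/48
d_1 = (A=3/16, B=9/16, C=7/48, D=5/48)
  d_2[A] = 3/16*1/6 + 9/16*1/6 + 7/48*1/4 + 5/48*5/12 = 59/288
  d_2[B] = 3/16*1/2 + 9/16*7/12 + 7/48*1/2 + 5/48*1/12 = 145/288
  d_2[C] = 3/16*1/4 + 9/16*1/6 + 7/48*1/12 + 5/48*1/4 = 103/576
  d_2[D] = 3/16*1/12 + 9/16*1/12 + 7/48*1/6 + 5/48*1/4 = 65/576
d_2 = (A=59/288, B=145/288, C=103/576, D=65/576)
  d_3[A] = 59/288*1/6 + 145/288*1/6 + 103/576*1/4 + 65/576*5/12 = 725/3456
  d_3[B] = 59/288*1/2 + 145/288*7/12 + 103/576*1/2 + 65/576*1/12 = 3421/6912
  d_3[C] = 59/288*1/4 + 145/288*1/6 + 103/576*1/12 + 65/576*1/4 = 77/432
  d_3[D] = 59/288*1/12 + 145/288*1/12 + 103/576*1/6 + 65/576*1/4 = 809/6912
d_3 = (A=725/3456, B=3421/6912, C=77/432, D=809/6912)
  d_4[A] = 725/3456*1/6 + 3421/6912*1/6 + 77/432*1/4 + 809/6912*5/12 = 17483/82944
  d_4[B] = 725/3456*1/2 + 3421/6912*7/12 + 77/432*1/2 + 809/6912*1/12 = 851/1728
  d_4[C] = 725/3456*1/4 + 3421/6912*1/6 + 77/432*1/12 + 809/6912*1/4 = 14851/82944
  d_4[D] = 725/3456*1/12 + 3421/6912*1/12 + 77/432*1/6 + 809/6912*1/4 = 1627/13824
d_4 = (A=17483/82944, B=851/1728, C=14851/82944, D=1627/13824)

Answer: 17483/82944 851/1728 14851/82944 1627/13824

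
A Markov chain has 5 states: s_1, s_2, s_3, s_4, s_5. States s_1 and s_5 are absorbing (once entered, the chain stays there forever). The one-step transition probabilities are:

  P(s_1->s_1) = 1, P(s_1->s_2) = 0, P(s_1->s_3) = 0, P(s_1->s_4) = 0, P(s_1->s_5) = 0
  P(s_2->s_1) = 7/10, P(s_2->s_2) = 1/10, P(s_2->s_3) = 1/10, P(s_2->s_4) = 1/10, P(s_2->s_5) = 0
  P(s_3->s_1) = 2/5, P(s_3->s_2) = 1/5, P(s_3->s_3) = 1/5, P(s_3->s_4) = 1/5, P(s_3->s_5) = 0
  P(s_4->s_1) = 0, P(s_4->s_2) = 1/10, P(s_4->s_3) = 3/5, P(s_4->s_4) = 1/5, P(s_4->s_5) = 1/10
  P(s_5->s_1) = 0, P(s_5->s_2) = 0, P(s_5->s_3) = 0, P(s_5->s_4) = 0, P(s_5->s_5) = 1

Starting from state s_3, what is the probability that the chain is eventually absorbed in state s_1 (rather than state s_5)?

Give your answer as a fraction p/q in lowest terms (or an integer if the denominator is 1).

Let a_i = P(absorbed in s_1 | start in state i).
Boundary conditions: a_s_1 = 1, a_s_5 = 0.
For each transient state i, a_i = sum_j P(i->j) * a_j:
  a_s_2 = 7/10*a_s_1 + 1/10*a_s_2 + 1/10*a_s_3 + 1/10*a_s_4 + 0*a_s_5
  a_s_3 = 2/5*a_s_1 + 1/5*a_s_2 + 1/5*a_s_3 + 1/5*a_s_4 + 0*a_s_5
  a_s_4 = 0*a_s_1 + 1/10*a_s_2 + 3/5*a_s_3 + 1/5*a_s_4 + 1/10*a_s_5

Substituting a_s_1 = 1 and a_s_5 = 0, rearrange to (I - Q) a = r where r[i] = P(i -> s_1):
  [9/10, -1/10, -1/10] . (a_s_2, a_s_3, a_s_4) = 7/10
  [-1/5, 4/5, -1/5] . (a_s_2, a_s_3, a_s_4) = 2/5
  [-1/10, -3/5, 4/5] . (a_s_2, a_s_3, a_s_4) = 0

Solving yields:
  a_s_2 = 42/43
  a_s_3 = 41/43
  a_s_4 = 36/43

Starting state is s_3, so the absorption probability is a_s_3 = 41/43.

Answer: 41/43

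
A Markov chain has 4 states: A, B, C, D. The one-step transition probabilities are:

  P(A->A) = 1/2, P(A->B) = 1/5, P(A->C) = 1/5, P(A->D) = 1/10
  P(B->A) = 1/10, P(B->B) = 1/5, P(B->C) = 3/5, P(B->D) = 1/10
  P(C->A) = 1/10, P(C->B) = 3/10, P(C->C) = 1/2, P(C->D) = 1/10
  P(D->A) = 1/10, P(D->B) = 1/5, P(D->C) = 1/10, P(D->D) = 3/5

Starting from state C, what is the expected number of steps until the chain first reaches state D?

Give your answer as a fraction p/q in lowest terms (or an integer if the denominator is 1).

Let h_i = expected steps to first reach D from state i.
Boundary: h_D = 0.
First-step equations for the other states:
  h_A = 1 + 1/2*h_A + 1/5*h_B + 1/5*h_C + 1/10*h_D
  h_B = 1 + 1/10*h_A + 1/5*h_B + 3/5*h_C + 1/10*h_D
  h_C = 1 + 1/10*h_A + 3/10*h_B + 1/2*h_C + 1/10*h_D

Substituting h_D = 0 and rearranging gives the linear system (I - Q) h = 1:
  [1/2, -1/5, -1/5] . (h_A, h_B, h_C) = 1
  [-1/10, 4/5, -3/5] . (h_A, h_B, h_C) = 1
  [-1/10, -3/10, 1/2] . (h_A, h_B, h_C) = 1

Solving yields:
  h_A = 10
  h_B = 10
  h_C = 10

Starting state is C, so the expected hitting time is h_C = 10.

Answer: 10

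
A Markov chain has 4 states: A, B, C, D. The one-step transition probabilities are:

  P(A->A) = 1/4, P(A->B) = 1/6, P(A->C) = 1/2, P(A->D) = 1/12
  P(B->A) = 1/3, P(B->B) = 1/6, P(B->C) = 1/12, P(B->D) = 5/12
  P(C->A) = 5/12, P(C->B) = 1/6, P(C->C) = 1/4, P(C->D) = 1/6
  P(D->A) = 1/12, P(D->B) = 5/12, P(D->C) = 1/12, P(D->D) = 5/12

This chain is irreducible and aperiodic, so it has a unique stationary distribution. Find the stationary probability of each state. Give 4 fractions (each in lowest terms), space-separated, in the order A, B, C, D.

The stationary distribution satisfies pi = pi * P, i.e.:
  pi_A = 1/4*pi_A + 1/3*pi_B + 5/12*pi_C + 1/12*pi_D
  pi_B = 1/6*pi_A + 1/6*pi_B + 1/6*pi_C + 5/12*pi_D
  pi_C = 1/2*pi_A + 1/12*pi_B + 1/4*pi_C + 1/12*pi_D
  pi_D = 1/12*pi_A + 5/12*pi_B + 1/6*pi_C + 5/12*pi_D
with normalization: pi_A + pi_B + pi_C + pi_D = 1.

Using the first 3 balance equations plus normalization, the linear system A*pi = b is:
  [-3/4, 1/3, 5/12, 1/12] . pi = 0
  [1/6, -5/6, 1/6, 5/12] . pi = 0
  [1/2, 1/12, -3/4, 1/12] . pi = 0
  [1, 1, 1, 1] . pi = 1

Solving yields:
  pi_A = 117/445
  pi_B = 313/1335
  pi_C = 103/445
  pi_D = 362/1335

Verification (pi * P):
  117/445*1/4 + 313/1335*1/3 + 103/445*5/12 + 362/1335*1/12 = 117/445 = pi_A  (ok)
  117/445*1/6 + 313/1335*1/6 + 103/445*1/6 + 362/1335*5/12 = 313/1335 = pi_B  (ok)
  117/445*1/2 + 313/1335*1/12 + 103/445*1/4 + 362/1335*1/12 = 103/445 = pi_C  (ok)
  117/445*1/12 + 313/1335*5/12 + 103/445*1/6 + 362/1335*5/12 = 362/1335 = pi_D  (ok)

Answer: 117/445 313/1335 103/445 362/1335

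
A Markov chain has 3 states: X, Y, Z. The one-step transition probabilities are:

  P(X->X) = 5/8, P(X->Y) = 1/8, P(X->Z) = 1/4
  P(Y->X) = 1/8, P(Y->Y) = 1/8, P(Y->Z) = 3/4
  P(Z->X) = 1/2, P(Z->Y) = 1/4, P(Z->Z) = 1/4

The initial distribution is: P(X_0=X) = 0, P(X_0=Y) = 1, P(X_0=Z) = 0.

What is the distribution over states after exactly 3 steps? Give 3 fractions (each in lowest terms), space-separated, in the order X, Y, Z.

Propagating the distribution step by step (d_{t+1} = d_t * P):
d_0 = (X=0, Y=1, Z=0)
  d_1[X] = 0*5/8 + 1*1/8 + 0*1/2 = 1/8
  d_1[Y] = 0*1/8 + 1*1/8 + 0*1/4 = 1/8
  d_1[Z] = 0*1/4 + 1*3/4 + 0*1/4 = 3/4
d_1 = (X=1/8, Y=1/8, Z=3/4)
  d_2[X] = 1/8*5/8 + 1/8*1/8 + 3/4*1/2 = 15/32
  d_2[Y] = 1/8*1/8 + 1/8*1/8 + 3/4*1/4 = 7/32
  d_2[Z] = 1/8*1/4 + 1/8*3/4 + 3/4*1/4 = 5/16
d_2 = (X=15/32, Y=7/32, Z=5/16)
  d_3[X] = 15/32*5/8 + 7/32*1/8 + 5/16*1/2 = 61/128
  d_3[Y] = 15/32*1/8 + 7/32*1/8 + 5/16*1/4 = 21/128
  d_3[Z] = 15/32*1/4 + 7/32*3/4 + 5/16*1/4 = 23/64
d_3 = (X=61/128, Y=21/128, Z=23/64)

Answer: 61/128 21/128 23/64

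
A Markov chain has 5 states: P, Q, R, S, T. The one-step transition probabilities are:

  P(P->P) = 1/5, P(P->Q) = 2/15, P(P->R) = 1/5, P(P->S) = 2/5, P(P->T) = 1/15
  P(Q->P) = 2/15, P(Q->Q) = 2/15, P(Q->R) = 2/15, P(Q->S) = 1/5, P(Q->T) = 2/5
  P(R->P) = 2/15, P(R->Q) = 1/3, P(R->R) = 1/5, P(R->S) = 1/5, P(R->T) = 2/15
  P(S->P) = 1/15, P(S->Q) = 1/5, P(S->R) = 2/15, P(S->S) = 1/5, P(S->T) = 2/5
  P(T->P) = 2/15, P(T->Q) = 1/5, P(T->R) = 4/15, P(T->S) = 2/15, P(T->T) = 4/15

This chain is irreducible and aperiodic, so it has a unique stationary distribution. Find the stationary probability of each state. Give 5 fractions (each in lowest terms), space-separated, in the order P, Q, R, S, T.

The stationary distribution satisfies pi = pi * P, i.e.:
  pi_P = 1/5*pi_P + 2/15*pi_Q + 2/15*pi_R + 1/15*pi_S + 2/15*pi_T
  pi_Q = 2/15*pi_P + 2/15*pi_Q + 1/3*pi_R + 1/5*pi_S + 1/5*pi_T
  pi_R = 1/5*pi_P + 2/15*pi_Q + 1/5*pi_R + 2/15*pi_S + 4/15*pi_T
  pi_S = 2/5*pi_P + 1/5*pi_Q + 1/5*pi_R + 1/5*pi_S + 2/15*pi_T
  pi_T = 1/15*pi_P + 2/5*pi_Q + 2/15*pi_R + 2/5*pi_S + 4/15*pi_T
with normalization: pi_P + pi_Q + pi_R + pi_S + pi_T = 1.

Using the first 4 balance equations plus normalization, the linear system A*pi = b is:
  [-4/5, 2/15, 2/15, 1/15, 2/15] . pi = 0
  [2/15, -13/15, 1/3, 1/5, 1/5] . pi = 0
  [1/5, 2/15, -4/5, 2/15, 4/15] . pi = 0
  [2/5, 1/5, 1/5, -4/5, 2/15] . pi = 0
  [1, 1, 1, 1, 1] . pi = 1

Solving yields:
  pi_P = 3359/26236
  pi_Q = 10669/52472
  pi_R = 1429/7496
  pi_S = 389/1874
  pi_T = 7095/26236

Verification (pi * P):
  3359/26236*1/5 + 10669/52472*2/15 + 1429/7496*2/15 + 389/1874*1/15 + 7095/26236*2/15 = 3359/26236 = pi_P  (ok)
  3359/26236*2/15 + 10669/52472*2/15 + 1429/7496*1/3 + 389/1874*1/5 + 7095/26236*1/5 = 10669/52472 = pi_Q  (ok)
  3359/26236*1/5 + 10669/52472*2/15 + 1429/7496*1/5 + 389/1874*2/15 + 7095/26236*4/15 = 1429/7496 = pi_R  (ok)
  3359/26236*2/5 + 10669/52472*1/5 + 1429/7496*1/5 + 389/1874*1/5 + 7095/26236*2/15 = 389/1874 = pi_S  (ok)
  3359/26236*1/15 + 10669/52472*2/5 + 1429/7496*2/15 + 389/1874*2/5 + 7095/26236*4/15 = 7095/26236 = pi_T  (ok)

Answer: 3359/26236 10669/52472 1429/7496 389/1874 7095/26236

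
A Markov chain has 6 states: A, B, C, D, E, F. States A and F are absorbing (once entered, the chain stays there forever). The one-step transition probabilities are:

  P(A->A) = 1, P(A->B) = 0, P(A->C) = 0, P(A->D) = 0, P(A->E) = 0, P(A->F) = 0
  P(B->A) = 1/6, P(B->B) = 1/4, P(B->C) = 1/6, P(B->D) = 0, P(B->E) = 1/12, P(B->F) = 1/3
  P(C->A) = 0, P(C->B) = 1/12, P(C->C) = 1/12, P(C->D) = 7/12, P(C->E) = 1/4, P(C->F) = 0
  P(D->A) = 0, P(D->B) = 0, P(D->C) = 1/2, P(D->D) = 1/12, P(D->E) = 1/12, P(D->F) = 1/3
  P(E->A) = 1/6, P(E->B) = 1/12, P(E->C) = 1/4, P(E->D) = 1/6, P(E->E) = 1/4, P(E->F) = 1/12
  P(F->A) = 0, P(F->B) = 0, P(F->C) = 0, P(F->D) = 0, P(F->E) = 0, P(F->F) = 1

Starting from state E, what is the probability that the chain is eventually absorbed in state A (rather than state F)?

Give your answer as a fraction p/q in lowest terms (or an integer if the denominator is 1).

Answer: 1626/4399

Derivation:
Let a_i = P(absorbed in A | start in state i).
Boundary conditions: a_A = 1, a_F = 0.
For each transient state i, a_i = sum_j P(i->j) * a_j:
  a_B = 1/6*a_A + 1/4*a_B + 1/6*a_C + 0*a_D + 1/12*a_E + 1/3*a_F
  a_C = 0*a_A + 1/12*a_B + 1/12*a_C + 7/12*a_D + 1/4*a_E + 0*a_F
  a_D = 0*a_A + 0*a_B + 1/2*a_C + 1/12*a_D + 1/12*a_E + 1/3*a_F
  a_E = 1/6*a_A + 1/12*a_B + 1/4*a_C + 1/6*a_D + 1/4*a_E + 1/12*a_F

Substituting a_A = 1 and a_F = 0, rearrange to (I - Q) a = r where r[i] = P(i -> A):
  [3/4, -1/6, 0, -1/12] . (a_B, a_C, a_D, a_E) = 1/6
  [-1/12, 11/12, -7/12, -1/4] . (a_B, a_C, a_D, a_E) = 0
  [0, -1/2, 11/12, -1/12] . (a_B, a_C, a_D, a_E) = 0
  [-1/12, -1/4, -1/6, 3/4] . (a_B, a_C, a_D, a_E) = 1/6

Solving yields:
  a_B = 1384/4399
  a_C = 1016/4399
  a_D = 702/4399
  a_E = 1626/4399

Starting state is E, so the absorption probability is a_E = 1626/4399.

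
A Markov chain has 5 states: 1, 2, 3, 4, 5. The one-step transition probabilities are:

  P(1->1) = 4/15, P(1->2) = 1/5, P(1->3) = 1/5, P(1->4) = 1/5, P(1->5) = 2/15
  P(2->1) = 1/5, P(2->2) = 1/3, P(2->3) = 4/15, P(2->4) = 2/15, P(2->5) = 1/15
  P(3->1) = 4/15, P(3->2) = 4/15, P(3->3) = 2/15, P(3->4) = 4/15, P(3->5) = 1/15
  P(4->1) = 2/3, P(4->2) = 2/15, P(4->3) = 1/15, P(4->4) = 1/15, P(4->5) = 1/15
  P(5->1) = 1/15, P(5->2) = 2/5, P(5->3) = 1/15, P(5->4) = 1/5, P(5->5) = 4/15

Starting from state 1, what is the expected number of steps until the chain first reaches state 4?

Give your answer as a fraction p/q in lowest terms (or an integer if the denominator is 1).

Answer: 13570/2639

Derivation:
Let h_i = expected steps to first reach 4 from state i.
Boundary: h_4 = 0.
First-step equations for the other states:
  h_1 = 1 + 4/15*h_1 + 1/5*h_2 + 1/5*h_3 + 1/5*h_4 + 2/15*h_5
  h_2 = 1 + 1/5*h_1 + 1/3*h_2 + 4/15*h_3 + 2/15*h_4 + 1/15*h_5
  h_3 = 1 + 4/15*h_1 + 4/15*h_2 + 2/15*h_3 + 4/15*h_4 + 1/15*h_5
  h_5 = 1 + 1/15*h_1 + 2/5*h_2 + 1/15*h_3 + 1/5*h_4 + 4/15*h_5

Substituting h_4 = 0 and rearranging gives the linear system (I - Q) h = 1:
  [11/15, -1/5, -1/5, -2/15] . (h_1, h_2, h_3, h_5) = 1
  [-1/5, 2/3, -4/15, -1/15] . (h_1, h_2, h_3, h_5) = 1
  [-4/15, -4/15, 13/15, -1/15] . (h_1, h_2, h_3, h_5) = 1
  [-1/15, -2/5, -1/15, 11/15] . (h_1, h_2, h_3, h_5) = 1

Solving yields:
  h_1 = 13570/2639
  h_2 = 2075/377
  h_3 = 440/91
  h_5 = 13915/2639

Starting state is 1, so the expected hitting time is h_1 = 13570/2639.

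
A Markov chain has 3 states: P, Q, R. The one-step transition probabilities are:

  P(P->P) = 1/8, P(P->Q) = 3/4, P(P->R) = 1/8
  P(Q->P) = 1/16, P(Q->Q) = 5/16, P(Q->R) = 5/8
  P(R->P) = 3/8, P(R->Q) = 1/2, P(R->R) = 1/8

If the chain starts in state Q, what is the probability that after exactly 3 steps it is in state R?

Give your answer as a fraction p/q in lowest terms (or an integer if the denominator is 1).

Computing P^3 by repeated multiplication:
P^1 =
  P: [1/8, 3/4, 1/8]
  Q: [1/16, 5/16, 5/8]
  R: [3/8, 1/2, 1/8]
P^2 =
  P: [7/64, 25/64, 1/2]
  Q: [67/256, 117/256, 9/32]
  R: [1/8, 1/2, 3/8]
P^3 =
  P: [231/1024, 465/1024, 41/128]
  Q: [683/4096, 1965/4096, 181/512]
  R: [3/16, 7/16, 3/8]

(P^3)[Q -> R] = 181/512

Answer: 181/512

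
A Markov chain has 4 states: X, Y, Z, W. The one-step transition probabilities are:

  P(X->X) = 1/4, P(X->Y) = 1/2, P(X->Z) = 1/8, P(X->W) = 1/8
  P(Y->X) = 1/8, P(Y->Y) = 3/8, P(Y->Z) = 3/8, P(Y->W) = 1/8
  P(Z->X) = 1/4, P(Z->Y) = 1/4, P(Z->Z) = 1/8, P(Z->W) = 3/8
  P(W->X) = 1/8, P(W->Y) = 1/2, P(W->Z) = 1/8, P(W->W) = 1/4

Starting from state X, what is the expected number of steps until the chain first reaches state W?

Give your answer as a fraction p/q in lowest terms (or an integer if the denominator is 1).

Let h_i = expected steps to first reach W from state i.
Boundary: h_W = 0.
First-step equations for the other states:
  h_X = 1 + 1/4*h_X + 1/2*h_Y + 1/8*h_Z + 1/8*h_W
  h_Y = 1 + 1/8*h_X + 3/8*h_Y + 3/8*h_Z + 1/8*h_W
  h_Z = 1 + 1/4*h_X + 1/4*h_Y + 1/8*h_Z + 3/8*h_W

Substituting h_W = 0 and rearranging gives the linear system (I - Q) h = 1:
  [3/4, -1/2, -1/8] . (h_X, h_Y, h_Z) = 1
  [-1/8, 5/8, -3/8] . (h_X, h_Y, h_Z) = 1
  [-1/4, -1/4, 7/8] . (h_X, h_Y, h_Z) = 1

Solving yields:
  h_X = 304/55
  h_Y = 288/55
  h_Z = 232/55

Starting state is X, so the expected hitting time is h_X = 304/55.

Answer: 304/55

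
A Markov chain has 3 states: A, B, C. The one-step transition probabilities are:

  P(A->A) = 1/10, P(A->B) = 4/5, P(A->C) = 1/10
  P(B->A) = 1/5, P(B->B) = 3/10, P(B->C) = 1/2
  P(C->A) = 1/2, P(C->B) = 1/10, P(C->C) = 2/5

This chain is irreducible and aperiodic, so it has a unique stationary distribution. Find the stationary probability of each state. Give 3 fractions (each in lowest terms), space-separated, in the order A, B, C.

The stationary distribution satisfies pi = pi * P, i.e.:
  pi_A = 1/10*pi_A + 1/5*pi_B + 1/2*pi_C
  pi_B = 4/5*pi_A + 3/10*pi_B + 1/10*pi_C
  pi_C = 1/10*pi_A + 1/2*pi_B + 2/5*pi_C
with normalization: pi_A + pi_B + pi_C = 1.

Using the first 2 balance equations plus normalization, the linear system A*pi = b is:
  [-9/10, 1/5, 1/2] . pi = 0
  [4/5, -7/10, 1/10] . pi = 0
  [1, 1, 1] . pi = 1

Solving yields:
  pi_A = 37/133
  pi_B = 7/19
  pi_C = 47/133

Verification (pi * P):
  37/133*1/10 + 7/19*1/5 + 47/133*1/2 = 37/133 = pi_A  (ok)
  37/133*4/5 + 7/19*3/10 + 47/133*1/10 = 7/19 = pi_B  (ok)
  37/133*1/10 + 7/19*1/2 + 47/133*2/5 = 47/133 = pi_C  (ok)

Answer: 37/133 7/19 47/133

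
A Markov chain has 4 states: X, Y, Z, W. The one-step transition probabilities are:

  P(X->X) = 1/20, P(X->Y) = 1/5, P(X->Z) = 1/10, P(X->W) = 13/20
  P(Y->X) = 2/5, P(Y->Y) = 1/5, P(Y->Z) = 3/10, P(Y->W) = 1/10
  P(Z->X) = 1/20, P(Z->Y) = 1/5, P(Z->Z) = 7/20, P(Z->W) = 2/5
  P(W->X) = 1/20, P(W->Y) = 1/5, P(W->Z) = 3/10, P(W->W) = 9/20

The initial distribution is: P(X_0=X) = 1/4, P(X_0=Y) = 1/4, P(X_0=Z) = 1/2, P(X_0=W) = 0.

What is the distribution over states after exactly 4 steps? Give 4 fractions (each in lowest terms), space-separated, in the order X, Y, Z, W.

Answer: 3/25 1/5 18593/64000 24927/64000

Derivation:
Propagating the distribution step by step (d_{t+1} = d_t * P):
d_0 = (X=1/4, Y=1/4, Z=1/2, W=0)
  d_1[X] = 1/4*1/20 + 1/4*2/5 + 1/2*1/20 + 0*1/20 = 11/80
  d_1[Y] = 1/4*1/5 + 1/4*1/5 + 1/2*1/5 + 0*1/5 = 1/5
  d_1[Z] = 1/4*1/10 + 1/4*3/10 + 1/2*7/20 + 0*3/10 = 11/40
  d_1[W] = 1/4*13/20 + 1/4*1/10 + 1/2*2/5 + 0*9/20 = 31/80
d_1 = (X=11/80, Y=1/5, Z=11/40, W=31/80)
  d_2[X] = 11/80*1/20 + 1/5*2/5 + 11/40*1/20 + 31/80*1/20 = 3/25
  d_2[Y] = 11/80*1/5 + 1/5*1/5 + 11/40*1/5 + 31/80*1/5 = 1/5
  d_2[Z] = 11/80*1/10 + 1/5*3/10 + 11/40*7/20 + 31/80*3/10 = 229/800
  d_2[W] = 11/80*13/20 + 1/5*1/10 + 11/40*2/5 + 31/80*9/20 = 63/160
d_2 = (X=3/25, Y=1/5, Z=229/800, W=63/160)
  d_3[X] = 3/25*1/20 + 1/5*2/5 + 229/800*1/20 + 63/160*1/20 = 3/25
  d_3[Y] = 3/25*1/5 + 1/5*1/5 + 229/800*1/5 + 63/160*1/5 = 1/5
  d_3[Z] = 3/25*1/10 + 1/5*3/10 + 229/800*7/20 + 63/160*3/10 = 929/3200
  d_3[W] = 3/25*13/20 + 1/5*1/10 + 229/800*2/5 + 63/160*9/20 = 1247/3200
d_3 = (X=3/25, Y=1/5, Z=929/3200, W=1247/3200)
  d_4[X] = 3/25*1/20 + 1/5*2/5 + 929/3200*1/20 + 1247/3200*1/20 = 3/25
  d_4[Y] = 3/25*1/5 + 1/5*1/5 + 929/3200*1/5 + 1247/3200*1/5 = 1/5
  d_4[Z] = 3/25*1/10 + 1/5*3/10 + 929/3200*7/20 + 1247/3200*3/10 = 18593/64000
  d_4[W] = 3/25*13/20 + 1/5*1/10 + 929/3200*2/5 + 1247/3200*9/20 = 24927/64000
d_4 = (X=3/25, Y=1/5, Z=18593/64000, W=24927/64000)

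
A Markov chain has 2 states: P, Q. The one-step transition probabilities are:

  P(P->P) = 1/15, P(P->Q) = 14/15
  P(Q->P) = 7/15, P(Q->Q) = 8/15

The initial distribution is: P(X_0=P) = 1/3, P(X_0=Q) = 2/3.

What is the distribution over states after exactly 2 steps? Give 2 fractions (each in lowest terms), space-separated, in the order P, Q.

Answer: 1/3 2/3

Derivation:
Propagating the distribution step by step (d_{t+1} = d_t * P):
d_0 = (P=1/3, Q=2/3)
  d_1[P] = 1/3*1/15 + 2/3*7/15 = 1/3
  d_1[Q] = 1/3*14/15 + 2/3*8/15 = 2/3
d_1 = (P=1/3, Q=2/3)
  d_2[P] = 1/3*1/15 + 2/3*7/15 = 1/3
  d_2[Q] = 1/3*14/15 + 2/3*8/15 = 2/3
d_2 = (P=1/3, Q=2/3)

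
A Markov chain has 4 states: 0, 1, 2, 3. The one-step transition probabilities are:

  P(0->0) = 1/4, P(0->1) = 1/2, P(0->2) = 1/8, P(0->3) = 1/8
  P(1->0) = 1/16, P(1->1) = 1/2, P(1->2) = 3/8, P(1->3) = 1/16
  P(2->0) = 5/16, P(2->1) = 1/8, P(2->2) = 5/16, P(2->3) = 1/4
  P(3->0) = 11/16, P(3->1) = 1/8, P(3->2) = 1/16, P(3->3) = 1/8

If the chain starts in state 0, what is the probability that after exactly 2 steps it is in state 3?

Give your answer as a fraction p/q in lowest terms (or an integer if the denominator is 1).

Computing P^2 by repeated multiplication:
P^1 =
  0: [1/4, 1/2, 1/8, 1/8]
  1: [1/16, 1/2, 3/8, 1/16]
  2: [5/16, 1/8, 5/16, 1/4]
  3: [11/16, 1/8, 1/16, 1/8]
P^2 =
  0: [7/32, 13/32, 17/64, 7/64]
  1: [53/256, 43/128, 81/256, 9/64]
  2: [91/256, 37/128, 51/256, 5/32]
  3: [73/256, 55/128, 41/256, 1/8]

(P^2)[0 -> 3] = 7/64

Answer: 7/64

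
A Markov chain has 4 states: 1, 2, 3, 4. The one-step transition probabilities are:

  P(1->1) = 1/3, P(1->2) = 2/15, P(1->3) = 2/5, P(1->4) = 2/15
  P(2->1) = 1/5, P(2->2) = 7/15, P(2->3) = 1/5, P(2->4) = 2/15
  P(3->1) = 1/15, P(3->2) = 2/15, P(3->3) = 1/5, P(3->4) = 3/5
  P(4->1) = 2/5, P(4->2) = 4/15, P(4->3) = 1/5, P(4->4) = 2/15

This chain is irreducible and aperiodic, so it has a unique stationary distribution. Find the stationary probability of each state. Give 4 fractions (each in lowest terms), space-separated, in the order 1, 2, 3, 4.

The stationary distribution satisfies pi = pi * P, i.e.:
  pi_1 = 1/3*pi_1 + 1/5*pi_2 + 1/15*pi_3 + 2/5*pi_4
  pi_2 = 2/15*pi_1 + 7/15*pi_2 + 2/15*pi_3 + 4/15*pi_4
  pi_3 = 2/5*pi_1 + 1/5*pi_2 + 1/5*pi_3 + 1/5*pi_4
  pi_4 = 2/15*pi_1 + 2/15*pi_2 + 3/5*pi_3 + 2/15*pi_4
with normalization: pi_1 + pi_2 + pi_3 + pi_4 = 1.

Using the first 3 balance equations plus normalization, the linear system A*pi = b is:
  [-2/3, 1/5, 1/15, 2/5] . pi = 0
  [2/15, -8/15, 2/15, 4/15] . pi = 0
  [2/5, 1/5, -4/5, 1/5] . pi = 0
  [1, 1, 1, 1] . pi = 1

Solving yields:
  pi_1 = 1/4
  pi_2 = 1/4
  pi_3 = 1/4
  pi_4 = 1/4

Verification (pi * P):
  1/4*1/3 + 1/4*1/5 + 1/4*1/15 + 1/4*2/5 = 1/4 = pi_1  (ok)
  1/4*2/15 + 1/4*7/15 + 1/4*2/15 + 1/4*4/15 = 1/4 = pi_2  (ok)
  1/4*2/5 + 1/4*1/5 + 1/4*1/5 + 1/4*1/5 = 1/4 = pi_3  (ok)
  1/4*2/15 + 1/4*2/15 + 1/4*3/5 + 1/4*2/15 = 1/4 = pi_4  (ok)

Answer: 1/4 1/4 1/4 1/4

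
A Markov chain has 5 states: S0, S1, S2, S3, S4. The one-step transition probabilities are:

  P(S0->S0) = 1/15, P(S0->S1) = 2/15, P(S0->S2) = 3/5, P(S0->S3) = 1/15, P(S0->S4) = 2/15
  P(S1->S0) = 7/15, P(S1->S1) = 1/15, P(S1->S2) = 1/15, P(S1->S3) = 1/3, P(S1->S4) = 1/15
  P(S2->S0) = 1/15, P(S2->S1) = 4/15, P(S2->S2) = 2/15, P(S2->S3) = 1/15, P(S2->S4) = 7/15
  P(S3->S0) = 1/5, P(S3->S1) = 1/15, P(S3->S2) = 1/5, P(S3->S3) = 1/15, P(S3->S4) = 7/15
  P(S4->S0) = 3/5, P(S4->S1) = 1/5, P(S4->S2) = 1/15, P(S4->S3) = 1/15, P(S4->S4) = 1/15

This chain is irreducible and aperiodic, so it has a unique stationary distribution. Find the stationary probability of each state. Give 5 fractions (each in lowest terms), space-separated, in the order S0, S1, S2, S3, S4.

The stationary distribution satisfies pi = pi * P, i.e.:
  pi_S0 = 1/15*pi_S0 + 7/15*pi_S1 + 1/15*pi_S2 + 1/5*pi_S3 + 3/5*pi_S4
  pi_S1 = 2/15*pi_S0 + 1/15*pi_S1 + 4/15*pi_S2 + 1/15*pi_S3 + 1/5*pi_S4
  pi_S2 = 3/5*pi_S0 + 1/15*pi_S1 + 2/15*pi_S2 + 1/5*pi_S3 + 1/15*pi_S4
  pi_S3 = 1/15*pi_S0 + 1/3*pi_S1 + 1/15*pi_S2 + 1/15*pi_S3 + 1/15*pi_S4
  pi_S4 = 2/15*pi_S0 + 1/15*pi_S1 + 7/15*pi_S2 + 7/15*pi_S3 + 1/15*pi_S4
with normalization: pi_S0 + pi_S1 + pi_S2 + pi_S3 + pi_S4 = 1.

Using the first 4 balance equations plus normalization, the linear system A*pi = b is:
  [-14/15, 7/15, 1/15, 1/5, 3/5] . pi = 0
  [2/15, -14/15, 4/15, 1/15, 1/5] . pi = 0
  [3/5, 1/15, -13/15, 1/5, 1/15] . pi = 0
  [1/15, 1/3, 1/15, -14/15, 1/15] . pi = 0
  [1, 1, 1, 1, 1] . pi = 1

Solving yields:
  pi_S0 = 13400/50473
  pi_S1 = 16351/100946
  pi_S2 = 24109/100946
  pi_S3 = 5545/50473
  pi_S4 = 11298/50473

Verification (pi * P):
  13400/50473*1/15 + 16351/100946*7/15 + 24109/100946*1/15 + 5545/50473*1/5 + 11298/50473*3/5 = 13400/50473 = pi_S0  (ok)
  13400/50473*2/15 + 16351/100946*1/15 + 24109/100946*4/15 + 5545/50473*1/15 + 11298/50473*1/5 = 16351/100946 = pi_S1  (ok)
  13400/50473*3/5 + 16351/100946*1/15 + 24109/100946*2/15 + 5545/50473*1/5 + 11298/50473*1/15 = 24109/100946 = pi_S2  (ok)
  13400/50473*1/15 + 16351/100946*1/3 + 24109/100946*1/15 + 5545/50473*1/15 + 11298/50473*1/15 = 5545/50473 = pi_S3  (ok)
  13400/50473*2/15 + 16351/100946*1/15 + 24109/100946*7/15 + 5545/50473*7/15 + 11298/50473*1/15 = 11298/50473 = pi_S4  (ok)

Answer: 13400/50473 16351/100946 24109/100946 5545/50473 11298/50473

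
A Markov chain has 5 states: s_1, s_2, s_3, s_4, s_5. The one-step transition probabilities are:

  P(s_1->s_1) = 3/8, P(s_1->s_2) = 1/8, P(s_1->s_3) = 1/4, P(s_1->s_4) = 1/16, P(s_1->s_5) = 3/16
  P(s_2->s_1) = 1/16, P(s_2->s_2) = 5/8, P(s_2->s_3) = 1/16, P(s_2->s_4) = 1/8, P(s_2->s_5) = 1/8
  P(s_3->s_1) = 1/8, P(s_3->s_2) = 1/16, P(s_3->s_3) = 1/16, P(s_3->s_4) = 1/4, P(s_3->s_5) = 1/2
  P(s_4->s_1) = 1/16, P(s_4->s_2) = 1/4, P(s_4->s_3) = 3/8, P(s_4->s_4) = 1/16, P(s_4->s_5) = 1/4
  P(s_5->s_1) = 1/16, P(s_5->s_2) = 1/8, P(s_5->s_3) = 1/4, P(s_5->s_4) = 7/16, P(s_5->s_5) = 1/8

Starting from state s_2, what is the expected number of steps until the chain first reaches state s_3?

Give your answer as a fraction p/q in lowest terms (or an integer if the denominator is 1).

Answer: 23056/3611

Derivation:
Let h_i = expected steps to first reach s_3 from state i.
Boundary: h_s_3 = 0.
First-step equations for the other states:
  h_s_1 = 1 + 3/8*h_s_1 + 1/8*h_s_2 + 1/4*h_s_3 + 1/16*h_s_4 + 3/16*h_s_5
  h_s_2 = 1 + 1/16*h_s_1 + 5/8*h_s_2 + 1/16*h_s_3 + 1/8*h_s_4 + 1/8*h_s_5
  h_s_4 = 1 + 1/16*h_s_1 + 1/4*h_s_2 + 3/8*h_s_3 + 1/16*h_s_4 + 1/4*h_s_5
  h_s_5 = 1 + 1/16*h_s_1 + 1/8*h_s_2 + 1/4*h_s_3 + 7/16*h_s_4 + 1/8*h_s_5

Substituting h_s_3 = 0 and rearranging gives the linear system (I - Q) h = 1:
  [5/8, -1/8, -1/16, -3/16] . (h_s_1, h_s_2, h_s_4, h_s_5) = 1
  [-1/16, 3/8, -1/8, -1/8] . (h_s_1, h_s_2, h_s_4, h_s_5) = 1
  [-1/16, -1/4, 15/16, -1/4] . (h_s_1, h_s_2, h_s_4, h_s_5) = 1
  [-1/16, -1/8, -7/16, 7/8] . (h_s_1, h_s_2, h_s_4, h_s_5) = 1

Solving yields:
  h_s_1 = 16848/3611
  h_s_2 = 23056/3611
  h_s_4 = 15488/3611
  h_s_5 = 16368/3611

Starting state is s_2, so the expected hitting time is h_s_2 = 23056/3611.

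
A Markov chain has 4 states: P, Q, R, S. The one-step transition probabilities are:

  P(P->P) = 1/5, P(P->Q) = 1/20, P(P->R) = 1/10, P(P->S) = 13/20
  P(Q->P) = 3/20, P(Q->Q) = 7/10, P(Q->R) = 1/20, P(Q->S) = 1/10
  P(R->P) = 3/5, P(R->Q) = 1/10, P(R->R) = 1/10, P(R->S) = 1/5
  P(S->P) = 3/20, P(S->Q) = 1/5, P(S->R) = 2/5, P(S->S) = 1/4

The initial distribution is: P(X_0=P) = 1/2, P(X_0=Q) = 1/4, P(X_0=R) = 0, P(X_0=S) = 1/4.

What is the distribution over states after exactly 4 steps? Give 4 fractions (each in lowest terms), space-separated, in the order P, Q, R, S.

Answer: 152651/640000 183907/640000 110513/640000 192929/640000

Derivation:
Propagating the distribution step by step (d_{t+1} = d_t * P):
d_0 = (P=1/2, Q=1/4, R=0, S=1/4)
  d_1[P] = 1/2*1/5 + 1/4*3/20 + 0*3/5 + 1/4*3/20 = 7/40
  d_1[Q] = 1/2*1/20 + 1/4*7/10 + 0*1/10 + 1/4*1/5 = 1/4
  d_1[R] = 1/2*1/10 + 1/4*1/20 + 0*1/10 + 1/4*2/5 = 13/80
  d_1[S] = 1/2*13/20 + 1/4*1/10 + 0*1/5 + 1/4*1/4 = 33/80
d_1 = (P=7/40, Q=1/4, R=13/80, S=33/80)
  d_2[P] = 7/40*1/5 + 1/4*3/20 + 13/80*3/5 + 33/80*3/20 = 371/1600
  d_2[Q] = 7/40*1/20 + 1/4*7/10 + 13/80*1/10 + 33/80*1/5 = 113/400
  d_2[R] = 7/40*1/10 + 1/4*1/20 + 13/80*1/10 + 33/80*2/5 = 169/800
  d_2[S] = 7/40*13/20 + 1/4*1/10 + 13/80*1/5 + 33/80*1/4 = 439/1600
d_2 = (P=371/1600, Q=113/400, R=169/800, S=439/1600)
  d_3[P] = 371/1600*1/5 + 113/400*3/20 + 169/800*3/5 + 439/1600*3/20 = 8213/32000
  d_3[Q] = 371/1600*1/20 + 113/400*7/10 + 169/800*1/10 + 439/1600*1/5 = 9131/32000
  d_3[R] = 371/1600*1/10 + 113/400*1/20 + 169/800*1/10 + 439/1600*2/5 = 2691/16000
  d_3[S] = 371/1600*13/20 + 113/400*1/10 + 169/800*1/5 + 439/1600*1/4 = 4637/16000
d_3 = (P=8213/32000, Q=9131/32000, R=2691/16000, S=4637/16000)
  d_4[P] = 8213/32000*1/5 + 9131/32000*3/20 + 2691/16000*3/5 + 4637/16000*3/20 = 152651/640000
  d_4[Q] = 8213/32000*1/20 + 9131/32000*7/10 + 2691/16000*1/10 + 4637/16000*1/5 = 183907/640000
  d_4[R] = 8213/32000*1/10 + 9131/32000*1/20 + 2691/16000*1/10 + 4637/16000*2/5 = 110513/640000
  d_4[S] = 8213/32000*13/20 + 9131/32000*1/10 + 2691/16000*1/5 + 4637/16000*1/4 = 192929/640000
d_4 = (P=152651/640000, Q=183907/640000, R=110513/640000, S=192929/640000)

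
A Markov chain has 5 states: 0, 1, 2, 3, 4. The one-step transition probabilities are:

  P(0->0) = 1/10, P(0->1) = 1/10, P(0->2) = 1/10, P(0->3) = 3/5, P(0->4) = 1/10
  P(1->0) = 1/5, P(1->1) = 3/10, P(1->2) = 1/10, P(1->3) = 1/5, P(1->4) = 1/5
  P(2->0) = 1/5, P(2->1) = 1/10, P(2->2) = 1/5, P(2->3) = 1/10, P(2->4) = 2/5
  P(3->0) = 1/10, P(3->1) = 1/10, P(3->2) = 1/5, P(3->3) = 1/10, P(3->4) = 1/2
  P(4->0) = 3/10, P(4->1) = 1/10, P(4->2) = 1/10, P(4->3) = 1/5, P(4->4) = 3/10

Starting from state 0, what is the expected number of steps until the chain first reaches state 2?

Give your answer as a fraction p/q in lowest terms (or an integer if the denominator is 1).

Let h_i = expected steps to first reach 2 from state i.
Boundary: h_2 = 0.
First-step equations for the other states:
  h_0 = 1 + 1/10*h_0 + 1/10*h_1 + 1/10*h_2 + 3/5*h_3 + 1/10*h_4
  h_1 = 1 + 1/5*h_0 + 3/10*h_1 + 1/10*h_2 + 1/5*h_3 + 1/5*h_4
  h_3 = 1 + 1/10*h_0 + 1/10*h_1 + 1/5*h_2 + 1/10*h_3 + 1/2*h_4
  h_4 = 1 + 3/10*h_0 + 1/10*h_1 + 1/10*h_2 + 1/5*h_3 + 3/10*h_4

Substituting h_2 = 0 and rearranging gives the linear system (I - Q) h = 1:
  [9/10, -1/10, -3/5, -1/10] . (h_0, h_1, h_3, h_4) = 1
  [-1/5, 7/10, -1/5, -1/5] . (h_0, h_1, h_3, h_4) = 1
  [-1/10, -1/10, 9/10, -1/2] . (h_0, h_1, h_3, h_4) = 1
  [-3/10, -1/10, -1/5, 7/10] . (h_0, h_1, h_3, h_4) = 1

Solving yields:
  h_0 = 2720/351
  h_1 = 2810/351
  h_3 = 2560/351
  h_4 = 2800/351

Starting state is 0, so the expected hitting time is h_0 = 2720/351.

Answer: 2720/351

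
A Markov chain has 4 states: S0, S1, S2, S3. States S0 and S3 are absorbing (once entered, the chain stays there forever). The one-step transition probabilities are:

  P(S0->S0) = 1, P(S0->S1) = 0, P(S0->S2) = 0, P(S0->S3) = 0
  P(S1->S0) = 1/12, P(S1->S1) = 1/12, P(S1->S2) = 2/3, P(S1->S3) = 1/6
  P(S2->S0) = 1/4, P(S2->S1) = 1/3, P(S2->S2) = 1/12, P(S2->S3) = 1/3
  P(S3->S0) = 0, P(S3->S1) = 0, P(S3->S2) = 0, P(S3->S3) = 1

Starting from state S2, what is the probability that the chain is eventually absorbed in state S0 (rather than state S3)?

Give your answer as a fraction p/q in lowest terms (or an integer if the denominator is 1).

Let a_i = P(absorbed in S0 | start in state i).
Boundary conditions: a_S0 = 1, a_S3 = 0.
For each transient state i, a_i = sum_j P(i->j) * a_j:
  a_S1 = 1/12*a_S0 + 1/12*a_S1 + 2/3*a_S2 + 1/6*a_S3
  a_S2 = 1/4*a_S0 + 1/3*a_S1 + 1/12*a_S2 + 1/3*a_S3

Substituting a_S0 = 1 and a_S3 = 0, rearrange to (I - Q) a = r where r[i] = P(i -> S0):
  [11/12, -2/3] . (a_S1, a_S2) = 1/12
  [-1/3, 11/12] . (a_S1, a_S2) = 1/4

Solving yields:
  a_S1 = 35/89
  a_S2 = 37/89

Starting state is S2, so the absorption probability is a_S2 = 37/89.

Answer: 37/89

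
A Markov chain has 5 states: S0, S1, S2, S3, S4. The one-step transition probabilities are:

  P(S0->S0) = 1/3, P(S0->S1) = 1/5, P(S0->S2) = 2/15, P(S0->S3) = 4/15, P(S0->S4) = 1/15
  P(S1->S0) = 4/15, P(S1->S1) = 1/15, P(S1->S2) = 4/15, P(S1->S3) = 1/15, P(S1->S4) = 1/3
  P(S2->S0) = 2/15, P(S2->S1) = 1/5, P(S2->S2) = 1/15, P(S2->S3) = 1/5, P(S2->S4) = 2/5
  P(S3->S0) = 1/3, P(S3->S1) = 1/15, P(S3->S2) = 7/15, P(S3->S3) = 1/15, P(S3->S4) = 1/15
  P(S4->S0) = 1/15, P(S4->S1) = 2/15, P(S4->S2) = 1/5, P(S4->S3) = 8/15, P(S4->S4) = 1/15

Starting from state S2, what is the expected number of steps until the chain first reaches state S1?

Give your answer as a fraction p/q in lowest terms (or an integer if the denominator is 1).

Let h_i = expected steps to first reach S1 from state i.
Boundary: h_S1 = 0.
First-step equations for the other states:
  h_S0 = 1 + 1/3*h_S0 + 1/5*h_S1 + 2/15*h_S2 + 4/15*h_S3 + 1/15*h_S4
  h_S2 = 1 + 2/15*h_S0 + 1/5*h_S1 + 1/15*h_S2 + 1/5*h_S3 + 2/5*h_S4
  h_S3 = 1 + 1/3*h_S0 + 1/15*h_S1 + 7/15*h_S2 + 1/15*h_S3 + 1/15*h_S4
  h_S4 = 1 + 1/15*h_S0 + 2/15*h_S1 + 1/5*h_S2 + 8/15*h_S3 + 1/15*h_S4

Substituting h_S1 = 0 and rearranging gives the linear system (I - Q) h = 1:
  [2/3, -2/15, -4/15, -1/15] . (h_S0, h_S2, h_S3, h_S4) = 1
  [-2/15, 14/15, -1/5, -2/5] . (h_S0, h_S2, h_S3, h_S4) = 1
  [-1/3, -7/15, 14/15, -1/15] . (h_S0, h_S2, h_S3, h_S4) = 1
  [-1/15, -1/5, -8/15, 14/15] . (h_S0, h_S2, h_S3, h_S4) = 1

Solving yields:
  h_S0 = 63075/10016
  h_S2 = 64575/10016
  h_S3 = 17625/2504
  h_S4 = 4335/626

Starting state is S2, so the expected hitting time is h_S2 = 64575/10016.

Answer: 64575/10016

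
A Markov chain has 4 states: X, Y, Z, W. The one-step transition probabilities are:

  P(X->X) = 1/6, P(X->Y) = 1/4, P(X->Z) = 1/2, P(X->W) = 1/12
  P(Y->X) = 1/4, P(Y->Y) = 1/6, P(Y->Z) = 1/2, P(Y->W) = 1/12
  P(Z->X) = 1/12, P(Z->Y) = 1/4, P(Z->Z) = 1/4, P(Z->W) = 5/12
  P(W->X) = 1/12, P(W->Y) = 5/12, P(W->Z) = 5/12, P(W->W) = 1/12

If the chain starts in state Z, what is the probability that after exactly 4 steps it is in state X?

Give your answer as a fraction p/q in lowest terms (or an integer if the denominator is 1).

Computing P^4 by repeated multiplication:
P^1 =
  X: [1/6, 1/4, 1/2, 1/12]
  Y: [1/4, 1/6, 1/2, 1/12]
  Z: [1/12, 1/4, 1/4, 5/12]
  W: [1/12, 5/12, 5/12, 1/12]
P^2 =
  X: [5/36, 35/144, 53/144, 1/4]
  Y: [19/144, 1/4, 53/144, 1/4]
  Z: [19/144, 43/144, 29/72, 1/6]
  W: [23/144, 11/48, 7/18, 2/9]
P^3 =
  X: [13/96, 469/1728, 223/576, 89/432]
  Y: [235/1728, 13/48, 223/576, 89/432]
  Z: [83/576, 437/1728, 37/96, 47/216]
  W: [233/1728, 463/1728, 83/216, 23/108]
P^4 =
  X: [725/5184, 67/256, 8005/20736, 367/1728]
  Y: [2899/20736, 1357/5184, 8005/20736, 367/1728]
  Z: [2851/20736, 611/2304, 3997/10368, 61/288]
  W: [2887/20736, 1819/6912, 1001/2592, 137/648]

(P^4)[Z -> X] = 2851/20736

Answer: 2851/20736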